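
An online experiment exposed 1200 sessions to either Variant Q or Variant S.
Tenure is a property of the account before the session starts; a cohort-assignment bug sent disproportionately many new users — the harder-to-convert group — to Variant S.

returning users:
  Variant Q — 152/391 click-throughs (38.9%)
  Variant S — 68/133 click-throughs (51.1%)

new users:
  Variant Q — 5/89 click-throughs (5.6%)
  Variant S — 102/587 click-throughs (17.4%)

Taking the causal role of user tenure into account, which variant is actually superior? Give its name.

User tenure differs across variants for reasons unrelated to any effect of the variant itself, and it separately predicts the outcome — a classic confounder. We must compare within user tenure levels.
Within each level — returning users: 38.9% vs 51.1%; new users: 5.6% vs 17.4% — Variant S is higher every time.

Variant S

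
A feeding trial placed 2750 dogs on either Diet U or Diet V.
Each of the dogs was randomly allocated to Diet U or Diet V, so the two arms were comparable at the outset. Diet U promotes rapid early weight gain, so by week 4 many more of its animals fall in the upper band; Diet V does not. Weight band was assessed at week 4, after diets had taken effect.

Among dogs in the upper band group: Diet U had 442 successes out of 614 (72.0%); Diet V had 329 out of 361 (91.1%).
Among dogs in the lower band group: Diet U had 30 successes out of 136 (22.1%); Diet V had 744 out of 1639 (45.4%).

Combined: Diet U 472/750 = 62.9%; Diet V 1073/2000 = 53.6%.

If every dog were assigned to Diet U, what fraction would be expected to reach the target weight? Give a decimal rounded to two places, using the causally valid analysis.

The stratified and pooled comparisons disagree (Diet V wins within each week-4 weight band; Diet U wins overall), so the answer turns on the causal role of week-4 weight band.
Week-4 weight band is recorded after the diet and is itself shifted by it — it sits on the causal path from diet to outcome. Conditioning on a mediator would strip out part of the effect we want; the pooled comparison gives the total causal effect.
So P(outcome | do(Diet U)) is just the pooled rate for Diet U: 472/750 = 0.629.

0.63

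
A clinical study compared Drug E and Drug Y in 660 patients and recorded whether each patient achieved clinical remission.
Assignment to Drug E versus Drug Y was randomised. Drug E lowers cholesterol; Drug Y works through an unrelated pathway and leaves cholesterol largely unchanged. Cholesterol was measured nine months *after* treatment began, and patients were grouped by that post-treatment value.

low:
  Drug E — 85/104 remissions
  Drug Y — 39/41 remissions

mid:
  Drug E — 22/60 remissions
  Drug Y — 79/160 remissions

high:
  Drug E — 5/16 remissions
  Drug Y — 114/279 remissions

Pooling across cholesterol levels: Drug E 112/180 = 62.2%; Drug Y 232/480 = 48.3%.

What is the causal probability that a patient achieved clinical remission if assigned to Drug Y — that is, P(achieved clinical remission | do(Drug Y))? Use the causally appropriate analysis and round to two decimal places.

0.48

Cholesterol lies on the pathway drug → cholesterol → outcome, so adjusting for it blocks the indirect effect. For the total causal effect of drug, use the unadjusted pooled rates.
So P(outcome | do(Drug Y)) is just the pooled rate for Drug Y: 232/480 = 0.483.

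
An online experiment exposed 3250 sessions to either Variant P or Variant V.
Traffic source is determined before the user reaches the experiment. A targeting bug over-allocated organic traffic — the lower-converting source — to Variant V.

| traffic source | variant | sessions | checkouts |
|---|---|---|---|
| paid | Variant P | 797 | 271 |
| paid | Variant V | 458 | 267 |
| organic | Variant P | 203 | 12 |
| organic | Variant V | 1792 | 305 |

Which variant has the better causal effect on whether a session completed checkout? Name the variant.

Variant V

Variant V is higher inside every traffic source stratum but Variant P is higher in aggregate. Whether to stratify depends on how traffic source relates to the variant.
Nothing the variant does changes traffic source; the imbalance is an allocation artefact. With traffic source also predicting the outcome, the pooled figure is confounded, and the within-stratum comparison is the causal one.
Within each level — paid: 34.0% vs 58.3%; organic: 5.9% vs 17.0% — Variant V is higher every time.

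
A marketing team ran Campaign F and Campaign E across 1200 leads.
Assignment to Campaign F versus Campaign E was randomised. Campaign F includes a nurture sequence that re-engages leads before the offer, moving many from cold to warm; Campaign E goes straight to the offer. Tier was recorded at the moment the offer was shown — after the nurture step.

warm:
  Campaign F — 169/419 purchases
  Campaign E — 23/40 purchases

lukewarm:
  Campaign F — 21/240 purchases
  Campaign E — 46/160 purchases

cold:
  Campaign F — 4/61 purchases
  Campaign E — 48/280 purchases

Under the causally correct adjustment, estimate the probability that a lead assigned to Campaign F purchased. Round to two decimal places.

The distribution of engagement tier is itself part of what the campaign does — it is an intermediate outcome. Holding it fixed would remove that part of the effect; the total effect is the pooled difference.
So P(outcome | do(Campaign F)) is just the pooled rate for Campaign F: 194/720 = 0.269.

0.27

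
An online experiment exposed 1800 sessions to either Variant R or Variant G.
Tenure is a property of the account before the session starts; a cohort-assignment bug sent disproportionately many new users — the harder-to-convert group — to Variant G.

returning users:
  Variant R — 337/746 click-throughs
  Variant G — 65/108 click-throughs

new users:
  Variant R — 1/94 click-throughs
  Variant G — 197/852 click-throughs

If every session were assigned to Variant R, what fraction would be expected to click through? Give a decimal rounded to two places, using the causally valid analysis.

The imbalance in user tenure arose from how sessions were allocated, not from anything the variant did; and user tenure independently affects the outcome. The pooled gap is confounded — condition on user tenure.
Standardising Variant R to the population user tenure mix: 0.474·337/746 + 0.526·1/94 = 0.220.

0.22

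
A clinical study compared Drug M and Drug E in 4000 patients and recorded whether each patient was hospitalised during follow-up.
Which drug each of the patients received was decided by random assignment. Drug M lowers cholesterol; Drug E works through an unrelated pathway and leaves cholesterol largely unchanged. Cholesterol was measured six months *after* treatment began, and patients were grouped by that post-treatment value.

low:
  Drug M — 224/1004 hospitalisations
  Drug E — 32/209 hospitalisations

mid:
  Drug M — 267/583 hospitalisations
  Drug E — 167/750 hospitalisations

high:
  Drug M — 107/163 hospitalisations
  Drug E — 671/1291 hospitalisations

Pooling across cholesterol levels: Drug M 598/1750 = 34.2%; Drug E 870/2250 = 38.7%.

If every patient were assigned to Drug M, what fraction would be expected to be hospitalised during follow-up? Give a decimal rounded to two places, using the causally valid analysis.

Cholesterol here is a post-treatment variable shaped by the drug; conditioning on it would introduce bias rather than remove it. The overall comparison is the causal one.
So P(outcome | do(Drug M)) is just the pooled rate for Drug M: 598/1750 = 0.342.

0.34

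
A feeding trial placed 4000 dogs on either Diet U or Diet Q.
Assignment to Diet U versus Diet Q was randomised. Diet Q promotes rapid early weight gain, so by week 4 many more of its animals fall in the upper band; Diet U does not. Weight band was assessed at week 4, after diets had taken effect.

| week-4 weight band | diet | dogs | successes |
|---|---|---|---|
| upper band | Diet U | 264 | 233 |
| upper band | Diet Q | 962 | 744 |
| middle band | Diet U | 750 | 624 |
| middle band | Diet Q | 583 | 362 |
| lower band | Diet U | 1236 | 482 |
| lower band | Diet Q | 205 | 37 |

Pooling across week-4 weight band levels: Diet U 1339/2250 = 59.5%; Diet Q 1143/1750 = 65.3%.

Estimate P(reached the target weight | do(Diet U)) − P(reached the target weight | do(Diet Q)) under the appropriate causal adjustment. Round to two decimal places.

-0.06

Diet U is higher inside every week-4 weight band stratum but Diet Q is higher in aggregate. Whether to stratify depends on how week-4 weight band relates to the diet.
Week-4 weight band here is a post-treatment variable shaped by the diet; conditioning on it would introduce bias rather than remove it. The overall comparison is the causal one.
The causal difference is the pooled difference: 0.595 − 0.653 = -0.058.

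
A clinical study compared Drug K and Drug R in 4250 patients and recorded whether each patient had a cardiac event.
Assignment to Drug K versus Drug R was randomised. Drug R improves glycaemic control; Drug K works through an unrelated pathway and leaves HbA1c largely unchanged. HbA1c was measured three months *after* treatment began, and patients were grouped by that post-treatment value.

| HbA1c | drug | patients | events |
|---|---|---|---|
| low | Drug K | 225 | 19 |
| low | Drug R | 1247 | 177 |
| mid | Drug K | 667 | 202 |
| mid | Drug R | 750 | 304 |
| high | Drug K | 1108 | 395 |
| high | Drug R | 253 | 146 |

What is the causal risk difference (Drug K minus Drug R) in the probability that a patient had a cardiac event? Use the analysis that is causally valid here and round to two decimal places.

Stratifying would compare drugs among patients the drugs themselves sorted into HbA1c groups — a form of selection on an intermediate. The unconditioned pooled rates give the total causal effect.
The causal difference is the pooled difference: 0.308 − 0.279 = +0.029.

+0.03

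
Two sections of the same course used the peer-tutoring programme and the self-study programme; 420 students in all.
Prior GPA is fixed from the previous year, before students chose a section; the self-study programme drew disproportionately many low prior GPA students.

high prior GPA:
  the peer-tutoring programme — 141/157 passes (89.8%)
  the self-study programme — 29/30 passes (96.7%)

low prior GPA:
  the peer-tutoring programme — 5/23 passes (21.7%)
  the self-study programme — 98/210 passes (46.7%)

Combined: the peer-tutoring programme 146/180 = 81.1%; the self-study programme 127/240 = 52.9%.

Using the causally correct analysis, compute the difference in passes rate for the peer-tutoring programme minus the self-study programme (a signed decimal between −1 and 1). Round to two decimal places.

Prior GPA band satisfies the back-door criterion: it is not a descendant of the teaching method, and it blocks the spurious path from teaching method to outcome. Adjusting for it (i.e., using the within-prior GPA band rates) gives the causal effect.
Adjusting over the population distribution of prior GPA band: 0.445·(0.898−0.967) + 0.555·(0.217−0.467) = -0.169.

-0.17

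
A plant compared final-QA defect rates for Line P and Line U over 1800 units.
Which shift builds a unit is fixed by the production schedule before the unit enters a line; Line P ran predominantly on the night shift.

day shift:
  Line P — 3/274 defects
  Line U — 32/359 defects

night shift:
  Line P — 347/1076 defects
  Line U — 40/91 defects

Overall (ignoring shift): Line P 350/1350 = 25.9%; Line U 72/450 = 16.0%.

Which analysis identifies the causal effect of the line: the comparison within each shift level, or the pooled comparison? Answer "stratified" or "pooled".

stratified

The stratified and pooled comparisons disagree (Line P wins within each shift; Line U wins overall), so the answer turns on the causal role of shift.
Here shift is a common cause — it drives both which line a case falls under and the outcome. The crude comparison mixes populations; the stratum-specific rates are the causally relevant ones.
Within each level — day shift: 1.1% vs 8.9%; night shift: 32.2% vs 44.0% — Line P is lower every time.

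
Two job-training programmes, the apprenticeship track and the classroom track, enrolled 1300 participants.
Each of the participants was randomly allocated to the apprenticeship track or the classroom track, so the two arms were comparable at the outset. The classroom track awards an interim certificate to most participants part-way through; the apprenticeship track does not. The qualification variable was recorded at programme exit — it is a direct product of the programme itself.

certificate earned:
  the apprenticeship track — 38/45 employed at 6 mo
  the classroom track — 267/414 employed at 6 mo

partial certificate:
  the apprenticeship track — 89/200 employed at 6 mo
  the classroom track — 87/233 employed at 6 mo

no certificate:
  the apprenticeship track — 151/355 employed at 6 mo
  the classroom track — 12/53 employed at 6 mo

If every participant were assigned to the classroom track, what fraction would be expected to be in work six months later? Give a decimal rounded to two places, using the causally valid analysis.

0.52

The stratified and pooled comparisons disagree (the apprenticeship track wins within each qualification attained during the programme; the classroom track wins overall), so the answer turns on the causal role of qualification attained during the programme.
Because the programme influences qualification attained during the programme, qualification attained during the programme is a post-treatment mediator, not a confounder. Stratifying on it would bias the estimate; the causal effect is the crude pooled difference.
So P(outcome | do(the classroom track)) is just the pooled rate for the classroom track: 366/700 = 0.523.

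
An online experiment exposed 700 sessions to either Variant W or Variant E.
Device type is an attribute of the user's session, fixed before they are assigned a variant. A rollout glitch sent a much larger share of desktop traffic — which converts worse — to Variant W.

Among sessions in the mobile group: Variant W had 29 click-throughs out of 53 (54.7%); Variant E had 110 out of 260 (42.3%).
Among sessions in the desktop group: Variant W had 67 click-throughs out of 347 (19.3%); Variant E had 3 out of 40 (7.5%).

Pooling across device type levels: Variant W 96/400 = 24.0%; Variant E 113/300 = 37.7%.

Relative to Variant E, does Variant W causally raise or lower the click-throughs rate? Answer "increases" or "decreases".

Device type satisfies the back-door criterion: it is not a descendant of the variant, and it blocks the spurious path from variant to outcome. Adjusting for it (i.e., using the within-device type rates) gives the causal effect.
Within each level — mobile: 54.7% vs 42.3%; desktop: 19.3% vs 7.5% — Variant W is higher every time.

increases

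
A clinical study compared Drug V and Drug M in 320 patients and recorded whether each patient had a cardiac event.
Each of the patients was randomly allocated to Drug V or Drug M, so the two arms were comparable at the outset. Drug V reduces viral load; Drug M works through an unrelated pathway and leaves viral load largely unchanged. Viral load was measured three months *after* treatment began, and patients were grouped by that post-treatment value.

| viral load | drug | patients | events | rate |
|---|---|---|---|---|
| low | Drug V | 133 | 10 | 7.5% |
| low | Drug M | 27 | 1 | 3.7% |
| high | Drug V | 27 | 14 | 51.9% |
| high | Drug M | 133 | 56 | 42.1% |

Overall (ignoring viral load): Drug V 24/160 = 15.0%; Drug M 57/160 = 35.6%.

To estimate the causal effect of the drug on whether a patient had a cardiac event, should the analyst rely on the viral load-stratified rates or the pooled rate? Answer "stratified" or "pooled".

Within every viral load level Drug M has the lower rate, yet pooled Drug V does — Simpson's reversal.
Viral load is downstream of the drug. One should not condition on a consequence of treatment, so the overall rates are the right comparison.
Pooled: Drug V 15.0% vs Drug M 35.6%; Drug V is lower overall.

pooled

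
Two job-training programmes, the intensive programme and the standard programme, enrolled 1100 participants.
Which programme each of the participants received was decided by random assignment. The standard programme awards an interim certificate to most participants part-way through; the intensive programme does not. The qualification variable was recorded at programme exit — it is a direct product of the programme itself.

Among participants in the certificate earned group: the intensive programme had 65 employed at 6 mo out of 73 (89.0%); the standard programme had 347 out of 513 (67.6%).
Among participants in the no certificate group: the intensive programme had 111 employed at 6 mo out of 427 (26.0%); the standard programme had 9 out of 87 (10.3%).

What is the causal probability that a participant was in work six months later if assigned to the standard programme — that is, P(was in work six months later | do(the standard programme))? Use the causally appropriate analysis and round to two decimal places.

0.59

The qualification attained during the programme-specific comparison favours the intensive programme throughout, but the pooled figures favour the standard programme. The question is whether to condition on qualification attained during the programme.
Qualification attained during the programme lies on the pathway programme → qualification attained during the programme → outcome, so adjusting for it blocks the indirect effect. For the total causal effect of programme, use the unadjusted pooled rates.
So P(outcome | do(the standard programme)) is just the pooled rate for the standard programme: 356/600 = 0.593.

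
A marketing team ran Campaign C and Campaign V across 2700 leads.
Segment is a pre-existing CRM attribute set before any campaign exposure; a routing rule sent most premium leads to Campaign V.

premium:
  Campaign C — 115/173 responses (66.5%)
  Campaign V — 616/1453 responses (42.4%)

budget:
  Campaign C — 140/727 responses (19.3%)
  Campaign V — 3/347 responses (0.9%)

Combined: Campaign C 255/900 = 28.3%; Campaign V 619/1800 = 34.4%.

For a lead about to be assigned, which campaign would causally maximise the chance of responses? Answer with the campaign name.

Since customer segment is a pre-existing factor (not a product of the campaign) and it affects the outcome on its own, it is a confounder. The stratified rates, not the pooled rate, identify the causal effect.
Within each level — premium: 66.5% vs 42.4%; budget: 19.3% vs 0.9% — Campaign C is higher every time.

Campaign C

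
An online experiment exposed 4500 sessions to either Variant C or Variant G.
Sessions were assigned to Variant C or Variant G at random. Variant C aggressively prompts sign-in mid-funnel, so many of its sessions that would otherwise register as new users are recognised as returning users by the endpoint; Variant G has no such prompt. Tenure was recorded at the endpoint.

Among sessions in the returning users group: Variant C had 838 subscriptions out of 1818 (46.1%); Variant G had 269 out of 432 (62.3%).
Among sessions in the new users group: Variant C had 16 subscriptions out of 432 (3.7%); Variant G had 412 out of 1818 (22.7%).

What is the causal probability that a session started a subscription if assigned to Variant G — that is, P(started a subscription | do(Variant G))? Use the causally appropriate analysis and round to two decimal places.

Within every user tenure level Variant G has the higher rate, yet pooled Variant C does — Simpson's reversal.
User tenure is downstream of the variant. One should not condition on a consequence of treatment, so the overall rates are the right comparison.
So P(outcome | do(Variant G)) is just the pooled rate for Variant G: 681/2250 = 0.303.

0.30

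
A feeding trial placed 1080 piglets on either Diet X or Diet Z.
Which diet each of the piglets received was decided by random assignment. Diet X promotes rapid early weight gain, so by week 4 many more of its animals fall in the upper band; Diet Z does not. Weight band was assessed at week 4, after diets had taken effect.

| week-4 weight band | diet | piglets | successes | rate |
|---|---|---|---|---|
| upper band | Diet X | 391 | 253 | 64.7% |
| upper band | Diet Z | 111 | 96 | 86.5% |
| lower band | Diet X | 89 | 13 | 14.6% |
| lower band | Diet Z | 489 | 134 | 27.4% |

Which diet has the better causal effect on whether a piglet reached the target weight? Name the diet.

Diet X

Diet Z is higher inside every week-4 weight band stratum but Diet X is higher in aggregate. Whether to stratify depends on how week-4 weight band relates to the diet.
Week-4 weight band is downstream of the diet. One should not condition on a consequence of treatment, so the overall rates are the right comparison.
Pooled: Diet X 55.4% vs Diet Z 38.3%; Diet X is higher overall.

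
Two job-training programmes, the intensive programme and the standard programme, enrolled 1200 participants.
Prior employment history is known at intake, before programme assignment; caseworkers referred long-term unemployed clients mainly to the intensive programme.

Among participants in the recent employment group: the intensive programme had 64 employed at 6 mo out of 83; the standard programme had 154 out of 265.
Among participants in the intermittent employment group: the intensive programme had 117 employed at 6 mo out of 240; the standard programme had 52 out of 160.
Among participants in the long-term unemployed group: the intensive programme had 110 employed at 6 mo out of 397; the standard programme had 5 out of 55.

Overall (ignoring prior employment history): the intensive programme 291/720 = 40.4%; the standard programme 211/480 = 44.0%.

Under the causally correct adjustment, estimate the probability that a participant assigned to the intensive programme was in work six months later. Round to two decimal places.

Prior employment history is set before the programme has any effect — it is not caused by the programme — and it independently drives the outcome. That makes it a confounder, so the causal comparison is within prior employment history levels.
Standardising the intensive programme to the population prior employment history mix: 0.290·64/83 + 0.333·117/240 + 0.377·110/397 = 0.490.

0.49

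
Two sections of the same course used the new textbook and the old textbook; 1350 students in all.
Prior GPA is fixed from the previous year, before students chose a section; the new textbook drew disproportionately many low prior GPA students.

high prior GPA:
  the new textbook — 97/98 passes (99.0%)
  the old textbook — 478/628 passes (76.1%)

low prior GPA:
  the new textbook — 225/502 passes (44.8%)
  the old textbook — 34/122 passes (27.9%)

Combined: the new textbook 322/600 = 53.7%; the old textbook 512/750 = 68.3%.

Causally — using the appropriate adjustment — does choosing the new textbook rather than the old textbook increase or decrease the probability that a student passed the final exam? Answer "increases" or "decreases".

increases

Within every prior GPA band level the new textbook has the higher rate, yet pooled the old textbook does — Simpson's reversal.
Prior GPA band differs across teaching methods for reasons unrelated to any effect of the teaching method itself, and it separately predicts the outcome — a classic confounder. We must compare within prior GPA band levels.
Within each level — high prior GPA: 99.0% vs 76.1%; low prior GPA: 44.8% vs 27.9% — the new textbook is higher every time.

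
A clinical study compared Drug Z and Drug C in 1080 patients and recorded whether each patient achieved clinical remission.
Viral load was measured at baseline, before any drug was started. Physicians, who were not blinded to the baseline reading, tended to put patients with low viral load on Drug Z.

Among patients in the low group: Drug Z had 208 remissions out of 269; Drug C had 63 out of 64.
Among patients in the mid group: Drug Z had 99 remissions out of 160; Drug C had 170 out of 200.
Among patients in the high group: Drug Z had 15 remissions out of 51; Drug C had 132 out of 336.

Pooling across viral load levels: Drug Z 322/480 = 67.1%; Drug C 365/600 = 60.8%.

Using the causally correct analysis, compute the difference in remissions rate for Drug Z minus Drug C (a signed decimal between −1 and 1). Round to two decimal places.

-0.18

The viral load-specific comparison favours Drug C throughout, but the pooled figures favour Drug Z. The question is whether to condition on viral load.
Since viral load is a pre-existing factor (not a product of the drug) and it affects the outcome on its own, it is a confounder. The stratified rates, not the pooled rate, identify the causal effect.
Adjusting over the population distribution of viral load: 0.308·(0.773−0.984) + 0.333·(0.619−0.850) + 0.358·(0.294−0.393) = -0.178.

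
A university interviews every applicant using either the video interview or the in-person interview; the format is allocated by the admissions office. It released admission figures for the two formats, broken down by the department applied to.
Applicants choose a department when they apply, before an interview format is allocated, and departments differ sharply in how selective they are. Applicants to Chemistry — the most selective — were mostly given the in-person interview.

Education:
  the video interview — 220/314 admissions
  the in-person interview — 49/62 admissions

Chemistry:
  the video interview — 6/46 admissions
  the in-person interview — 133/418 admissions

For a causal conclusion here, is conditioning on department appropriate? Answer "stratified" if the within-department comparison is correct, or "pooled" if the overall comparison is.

Within every department level the in-person interview has the higher rate, yet pooled the video interview does — Simpson's reversal.
Nothing the interview format does changes department; the imbalance is an allocation artefact. With department also predicting the outcome, the pooled figure is confounded, and the within-stratum comparison is the causal one.
Within each level — Education: 70.1% vs 79.0%; Chemistry: 13.0% vs 31.8% — the in-person interview is higher every time.

stratified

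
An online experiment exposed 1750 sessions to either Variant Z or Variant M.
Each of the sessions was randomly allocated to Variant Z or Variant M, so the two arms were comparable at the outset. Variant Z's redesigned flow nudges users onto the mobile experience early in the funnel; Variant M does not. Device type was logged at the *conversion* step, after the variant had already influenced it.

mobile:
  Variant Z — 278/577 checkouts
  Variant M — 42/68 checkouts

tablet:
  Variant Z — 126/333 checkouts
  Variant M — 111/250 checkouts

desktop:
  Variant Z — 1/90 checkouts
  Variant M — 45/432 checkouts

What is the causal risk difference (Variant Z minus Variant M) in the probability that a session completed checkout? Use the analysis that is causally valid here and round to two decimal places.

The device type-specific comparison favours Variant M throughout, but the pooled figures favour Variant Z. The question is whether to condition on device type.
The distribution of device type is itself part of what the variant does — it is an intermediate outcome. Holding it fixed would remove that part of the effect; the total effect is the pooled difference.
The causal difference is the pooled difference: 0.405 − 0.264 = +0.141.

+0.14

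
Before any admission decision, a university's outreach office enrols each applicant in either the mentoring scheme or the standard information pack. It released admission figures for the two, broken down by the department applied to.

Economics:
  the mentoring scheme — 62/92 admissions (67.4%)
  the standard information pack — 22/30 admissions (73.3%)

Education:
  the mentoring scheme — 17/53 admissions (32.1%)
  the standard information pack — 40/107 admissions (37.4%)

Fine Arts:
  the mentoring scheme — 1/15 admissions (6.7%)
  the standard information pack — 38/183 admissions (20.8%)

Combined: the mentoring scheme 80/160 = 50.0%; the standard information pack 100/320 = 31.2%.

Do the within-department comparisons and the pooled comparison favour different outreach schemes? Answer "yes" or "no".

yes

Within each department level (Economics 67.4% vs 73.3%; Education 32.1% vs 37.4%; Fine Arts 6.7% vs 20.8%), the standard information pack has the higher rate every time. Pooled: 50.0% vs 31.2% — the mentoring scheme has the higher rate overall. The two comparisons disagree.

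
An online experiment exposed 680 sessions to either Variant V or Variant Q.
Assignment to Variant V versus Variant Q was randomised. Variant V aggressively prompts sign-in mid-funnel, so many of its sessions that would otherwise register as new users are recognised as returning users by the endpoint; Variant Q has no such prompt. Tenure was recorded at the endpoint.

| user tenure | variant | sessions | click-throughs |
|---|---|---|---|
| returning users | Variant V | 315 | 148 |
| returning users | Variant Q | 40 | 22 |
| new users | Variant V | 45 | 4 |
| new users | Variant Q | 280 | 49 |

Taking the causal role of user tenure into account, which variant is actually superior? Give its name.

Within every user tenure level Variant Q has the higher rate, yet pooled Variant V does — Simpson's reversal.
User tenure here is a post-treatment variable shaped by the variant; conditioning on it would introduce bias rather than remove it. The overall comparison is the causal one.
Pooled: Variant V 42.2% vs Variant Q 22.2%; Variant V is higher overall.

Variant V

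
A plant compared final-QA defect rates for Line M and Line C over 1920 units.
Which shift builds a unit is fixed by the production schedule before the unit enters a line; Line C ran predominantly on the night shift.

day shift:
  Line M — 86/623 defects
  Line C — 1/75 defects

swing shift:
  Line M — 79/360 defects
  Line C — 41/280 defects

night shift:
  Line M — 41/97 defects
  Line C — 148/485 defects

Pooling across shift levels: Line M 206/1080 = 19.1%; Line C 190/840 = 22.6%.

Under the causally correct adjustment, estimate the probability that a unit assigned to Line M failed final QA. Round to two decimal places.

Here shift is a common cause — it drives both which line a case falls under and the outcome. The crude comparison mixes populations; the stratum-specific rates are the causally relevant ones.
Standardising Line M to the population shift mix: 0.364·86/623 + 0.333·79/360 + 0.303·41/97 = 0.251.

0.25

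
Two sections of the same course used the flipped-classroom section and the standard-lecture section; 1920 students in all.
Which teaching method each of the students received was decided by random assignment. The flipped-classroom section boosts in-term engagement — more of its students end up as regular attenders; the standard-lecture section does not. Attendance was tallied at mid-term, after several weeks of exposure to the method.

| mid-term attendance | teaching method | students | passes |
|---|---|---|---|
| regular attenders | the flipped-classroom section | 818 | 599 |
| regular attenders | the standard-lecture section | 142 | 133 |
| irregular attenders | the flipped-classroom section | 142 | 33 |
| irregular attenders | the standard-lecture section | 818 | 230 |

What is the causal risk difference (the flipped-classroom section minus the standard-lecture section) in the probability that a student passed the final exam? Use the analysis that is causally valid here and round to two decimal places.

+0.28

Mid-term attendance is downstream of the teaching method. One should not condition on a consequence of treatment, so the overall rates are the right comparison.
The causal difference is the pooled difference: 0.658 − 0.378 = +0.280.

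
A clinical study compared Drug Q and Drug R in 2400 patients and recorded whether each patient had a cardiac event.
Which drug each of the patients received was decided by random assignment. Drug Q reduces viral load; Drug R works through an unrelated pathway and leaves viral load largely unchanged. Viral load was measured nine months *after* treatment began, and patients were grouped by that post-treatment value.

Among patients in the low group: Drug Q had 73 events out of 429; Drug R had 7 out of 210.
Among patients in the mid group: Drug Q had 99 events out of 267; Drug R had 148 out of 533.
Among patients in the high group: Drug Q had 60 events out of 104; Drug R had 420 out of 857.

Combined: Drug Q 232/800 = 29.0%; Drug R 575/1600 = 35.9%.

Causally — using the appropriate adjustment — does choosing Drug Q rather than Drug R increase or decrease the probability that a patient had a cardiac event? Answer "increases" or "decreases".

Within every viral load level Drug R has the lower rate, yet pooled Drug Q does — Simpson's reversal.
Because the drug influences viral load, viral load is a post-treatment mediator, not a confounder. Stratifying on it would bias the estimate; the causal effect is the crude pooled difference.
Pooled: Drug Q 29.0% vs Drug R 35.9%; Drug Q is lower overall.

decreases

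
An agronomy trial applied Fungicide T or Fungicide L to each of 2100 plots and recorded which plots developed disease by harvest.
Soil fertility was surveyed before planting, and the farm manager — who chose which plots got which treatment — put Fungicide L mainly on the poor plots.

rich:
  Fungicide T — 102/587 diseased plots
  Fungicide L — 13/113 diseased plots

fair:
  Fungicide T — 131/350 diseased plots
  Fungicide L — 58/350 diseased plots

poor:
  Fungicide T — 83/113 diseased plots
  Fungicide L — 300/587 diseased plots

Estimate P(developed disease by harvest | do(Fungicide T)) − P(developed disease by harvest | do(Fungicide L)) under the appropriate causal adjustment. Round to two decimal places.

Fungicide L is lower inside every soil fertility stratum but Fungicide T is lower in aggregate. Whether to stratify depends on how soil fertility relates to the fungicide.
Soil fertility satisfies the back-door criterion: it is not a descendant of the fungicide, and it blocks the spurious path from fungicide to outcome. Adjusting for it (i.e., using the within-soil fertility rates) gives the causal effect.
Adjusting over the population distribution of soil fertility: 0.333·(0.174−0.115) + 0.333·(0.374−0.166) + 0.333·(0.735−0.511) = +0.164.

+0.16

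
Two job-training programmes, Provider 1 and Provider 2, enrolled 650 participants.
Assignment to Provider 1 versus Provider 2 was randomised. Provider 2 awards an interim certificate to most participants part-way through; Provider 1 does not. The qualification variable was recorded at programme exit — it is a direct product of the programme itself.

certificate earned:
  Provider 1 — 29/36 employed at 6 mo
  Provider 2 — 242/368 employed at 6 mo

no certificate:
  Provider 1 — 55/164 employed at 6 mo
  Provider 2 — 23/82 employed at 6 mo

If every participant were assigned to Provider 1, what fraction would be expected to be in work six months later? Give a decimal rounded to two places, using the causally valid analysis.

0.42

Qualification attained during the programme here is a post-treatment variable shaped by the programme; conditioning on it would introduce bias rather than remove it. The overall comparison is the causal one.
So P(outcome | do(Provider 1)) is just the pooled rate for Provider 1: 84/200 = 0.420.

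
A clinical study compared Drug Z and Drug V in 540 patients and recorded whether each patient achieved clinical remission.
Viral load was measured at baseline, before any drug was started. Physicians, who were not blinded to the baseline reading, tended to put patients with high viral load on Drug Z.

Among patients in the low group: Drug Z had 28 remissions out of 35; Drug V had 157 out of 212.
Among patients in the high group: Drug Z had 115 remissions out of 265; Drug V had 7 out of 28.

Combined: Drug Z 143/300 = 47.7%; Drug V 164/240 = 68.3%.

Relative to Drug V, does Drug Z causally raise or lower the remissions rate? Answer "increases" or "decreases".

The viral load-specific comparison favours Drug Z throughout, but the pooled figures favour Drug V. The question is whether to condition on viral load.
Viral load satisfies the back-door criterion: it is not a descendant of the drug, and it blocks the spurious path from drug to outcome. Adjusting for it (i.e., using the within-viral load rates) gives the causal effect.
Within each level — low: 80.0% vs 74.1%; high: 43.4% vs 25.0% — Drug Z is higher every time.

increases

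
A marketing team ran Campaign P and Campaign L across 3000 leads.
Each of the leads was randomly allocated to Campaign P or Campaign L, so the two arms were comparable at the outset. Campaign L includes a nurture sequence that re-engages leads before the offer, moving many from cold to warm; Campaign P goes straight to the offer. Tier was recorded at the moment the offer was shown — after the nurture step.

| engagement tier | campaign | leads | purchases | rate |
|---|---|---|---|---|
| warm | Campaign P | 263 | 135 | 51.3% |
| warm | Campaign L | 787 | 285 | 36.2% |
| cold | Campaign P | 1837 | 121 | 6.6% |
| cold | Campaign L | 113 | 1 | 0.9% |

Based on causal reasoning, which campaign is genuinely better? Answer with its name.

The distribution of engagement tier is itself part of what the campaign does — it is an intermediate outcome. Holding it fixed would remove that part of the effect; the total effect is the pooled difference.
Pooled: Campaign P 12.2% vs Campaign L 31.8%; Campaign L is higher overall.

Campaign L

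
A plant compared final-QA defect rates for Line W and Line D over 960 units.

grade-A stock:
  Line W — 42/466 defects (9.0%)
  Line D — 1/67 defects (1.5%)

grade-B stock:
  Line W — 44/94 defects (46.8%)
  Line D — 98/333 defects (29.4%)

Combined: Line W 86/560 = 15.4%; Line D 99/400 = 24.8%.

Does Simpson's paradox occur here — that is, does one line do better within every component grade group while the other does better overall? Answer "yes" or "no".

Within each component grade level (grade-A stock 9.0% vs 1.5%; grade-B stock 46.8% vs 29.4%), Line D has the lower rate every time. Pooled: 15.4% vs 24.8% — Line W has the lower rate overall. The two comparisons disagree.

yes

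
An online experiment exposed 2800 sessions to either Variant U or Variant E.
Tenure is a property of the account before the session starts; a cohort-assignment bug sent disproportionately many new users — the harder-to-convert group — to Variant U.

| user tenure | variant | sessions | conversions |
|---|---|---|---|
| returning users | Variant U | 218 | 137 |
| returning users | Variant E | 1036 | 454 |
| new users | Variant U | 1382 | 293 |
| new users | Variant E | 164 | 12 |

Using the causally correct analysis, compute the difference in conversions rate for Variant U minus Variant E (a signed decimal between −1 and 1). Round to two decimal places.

Nothing the variant does changes user tenure; the imbalance is an allocation artefact. With user tenure also predicting the outcome, the pooled figure is confounded, and the within-stratum comparison is the causal one.
Adjusting over the population distribution of user tenure: 0.448·(0.628−0.438) + 0.552·(0.212−0.073) = +0.162.

+0.16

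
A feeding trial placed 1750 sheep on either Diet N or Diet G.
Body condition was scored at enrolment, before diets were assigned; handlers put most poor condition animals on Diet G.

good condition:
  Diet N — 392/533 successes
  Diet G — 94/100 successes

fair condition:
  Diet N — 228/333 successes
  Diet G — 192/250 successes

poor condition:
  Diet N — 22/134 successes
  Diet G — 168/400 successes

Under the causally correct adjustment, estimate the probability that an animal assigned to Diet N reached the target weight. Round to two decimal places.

Diet G is higher inside every starting body condition stratum but Diet N is higher in aggregate. Whether to stratify depends on how starting body condition relates to the diet.
Since starting body condition is a pre-existing factor (not a product of the diet) and it affects the outcome on its own, it is a confounder. The stratified rates, not the pooled rate, identify the causal effect.
Standardising Diet N to the population starting body condition mix: 0.362·392/533 + 0.333·228/333 + 0.305·22/134 = 0.544.

0.54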